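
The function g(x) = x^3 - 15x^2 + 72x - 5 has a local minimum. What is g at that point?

103

g'(x) = 3x^2 - 30x + 72. Setting g'(x) = 0 gives x ∈ {4, 6}.
Second-derivative test with g''(x) = 6x - 30: g''(4) = -6 < 0 ⇒ local maximum; g''(6) = 6 > 0 ⇒ local minimum.
Thus g has its local minimum at x = 6, with value 103.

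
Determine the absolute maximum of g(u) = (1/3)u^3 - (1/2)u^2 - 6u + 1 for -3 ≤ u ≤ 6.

19

The derivative is u^2 - u - 6, which vanishes at u = -2 and u = 3.
Compare values at every candidate in [-3, 6]: g(-3) = 11/2; g(-2) = 25/3; g(3) = -25/2; g(6) = 19.
The maximum over the interval is 19, attained at u = 6.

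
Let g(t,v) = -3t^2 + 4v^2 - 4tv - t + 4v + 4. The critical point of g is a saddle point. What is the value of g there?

49/16

∂g/∂t = -6t - 4v - 1 = 0 and ∂g/∂v = -4t + 8v + 4 = 0, so (t, v) = (1/8, -7/16).
The Hessian has g_{tt} = -6, g_{vv} = 8, g_{tv} = -4, giving D = -64 < 0, so the point is a saddle point.
g(1/8, -7/16) = 49/16.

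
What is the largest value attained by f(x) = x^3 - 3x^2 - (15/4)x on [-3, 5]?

125/4

f'(x) = 3x^2 - 6x - 15/4, which vanishes at x = -1/2 and x = 5/2.
Evaluating at the critical points and endpoints: f(-3) = -171/4,  f(-1/2) = 1,  f(5/2) = -25/2,  f(5) = 125/4.
So the maximum is f(5) = 125/4.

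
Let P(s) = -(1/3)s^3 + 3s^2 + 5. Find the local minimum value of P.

5

P'(s) = -s^2 + 6s. Setting P'(s) = 0 gives s ∈ {0, 6}.
Second-derivative test with P''(s) = -2s + 6: P''(0) = 6 > 0 ⇒ local minimum; P''(6) = -6 < 0 ⇒ local maximum.
The local minimum is P(0) = 5.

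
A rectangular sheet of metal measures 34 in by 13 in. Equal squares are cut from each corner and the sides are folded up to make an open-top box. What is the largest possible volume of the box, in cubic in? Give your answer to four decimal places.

588.8379

With cut size x, the volume is V(x) = x(34 − 2x)(13 − 2x) for 0 < x < 6.5.
V'(x) = 12x^2 − 188x + 442. Setting V'(x) = 0 gives x ≈ 2.8808 (the root in (0, 6.5)).
V''(x) = 24x − 188 is negative there, so this is the maximum; V ≈ 588.8379.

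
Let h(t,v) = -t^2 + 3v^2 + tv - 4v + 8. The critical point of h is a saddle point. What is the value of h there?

∂h/∂t = -2t + v = 0 and ∂h/∂v = t + 6v - 4 = 0, so (t, v) = (4/13, 8/13).
The Hessian has h_{tt} = -2, h_{vv} = 6, h_{tv} = 1, giving D = -13 < 0, so the point is a saddle point.
h(4/13, 8/13) = 88/13.

88/13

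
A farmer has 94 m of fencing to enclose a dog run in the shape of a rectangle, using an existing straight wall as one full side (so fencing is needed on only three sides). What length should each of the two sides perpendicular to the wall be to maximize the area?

Let the sides perpendicular to the wall have length x and the parallel side y, so 2x + y = 94 and the area is A = xy = x(94 − 2x).
A'(x) = 94 − 4x = 0 gives x = 47/2, and A''(x) = −4 < 0 confirms a maximum.
Then y = 94 − 2·47/2 = 47 and A = 2209/2.

47/2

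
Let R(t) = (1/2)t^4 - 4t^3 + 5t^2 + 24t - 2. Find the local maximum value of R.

95/2

R'(t) = 2t^3 - 12t^2 + 10t + 24. Setting R'(t) = 0 gives t ∈ {-1, 3, 4}.
Since R''(t) = 6t^2 - 24t + 10, we get R''(-1) = 40 > 0 ⇒ local minimum; R''(3) = -8 < 0 ⇒ local maximum; R''(4) = 10 > 0 ⇒ local minimum.
Thus R has its local maximum at t = 3, with value 95/2.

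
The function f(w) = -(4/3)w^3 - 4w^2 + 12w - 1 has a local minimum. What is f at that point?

-37

f'(w) = -4w^2 - 8w + 12 = 0 at w = -3, 1.
Since f''(w) = -8w - 8, we get f''(-3) = 16 > 0 ⇒ local minimum; f''(1) = -16 < 0 ⇒ local maximum.
So the local minimum value is f(-3) = -37.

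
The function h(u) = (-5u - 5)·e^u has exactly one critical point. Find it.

-2

h'(u) = (-5)·e^u + (-5u - 5)·1·e^u = (-5u - 10)·e^u. Since e^u > 0, the only critical point is u = -2.
h''(-2) has the same sign as -5 < 0, so this is a local maximum.
h(-2) = (5)·e^(-2) ≈ 0.6767.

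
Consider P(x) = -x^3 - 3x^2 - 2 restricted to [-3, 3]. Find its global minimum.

The derivative is -3x^2 - 6x, which vanishes at x = -2 and x = 0.
Compare values at every candidate in [-3, 3]: P(-3) = -2,  P(-2) = -6,  P(0) = -2,  P(3) = -56.
The minimum over the interval is -56, attained at x = 3.

-56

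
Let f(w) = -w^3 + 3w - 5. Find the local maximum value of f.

f'(w) = -3w^2 + 3 = 0 at w = -1, 1.
Since f''(w) = -6w, we get f''(-1) = 6 > 0 ⇒ local minimum; f''(1) = -6 < 0 ⇒ local maximum.
So the local maximum value is f(1) = -3.

-3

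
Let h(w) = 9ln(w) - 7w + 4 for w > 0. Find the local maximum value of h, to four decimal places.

h'(w) = 9/w − 7 = 0 gives w = 9/7.
h''(w) = -9/w², which is negative for w > 0, so this is a local maximum.
h(9/7) = 9·ln(9/7) - 9 + 4 ≈ -2.7382.

-2.7382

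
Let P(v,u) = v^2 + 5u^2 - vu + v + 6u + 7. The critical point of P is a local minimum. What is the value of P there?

86/19

∂P/∂v = 2v - u + 1 = 0 and ∂P/∂u = -v + 10u + 6 = 0, so (v, u) = (-16/19, -13/19).
The Hessian has P_{vv} = 2, P_{uu} = 10, P_{vu} = -1, giving D = 19 > 0 with P_{vv} > 0, so the point is a local minimum.
P(-16/19, -13/19) = 86/19.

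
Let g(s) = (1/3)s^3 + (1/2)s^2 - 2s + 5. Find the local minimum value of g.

23/6

Critical points: g'(s) = s^2 + s - 2 vanishes at s = -2, 1.
g''(s) = 2s + 1. g''(-2) = -3 < 0 ⇒ local maximum; g''(1) = 3 > 0 ⇒ local minimum.
Thus g has its local minimum at s = 1, with value 23/6.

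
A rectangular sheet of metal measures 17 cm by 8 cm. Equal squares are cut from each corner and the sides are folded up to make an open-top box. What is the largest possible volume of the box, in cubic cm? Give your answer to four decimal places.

106.3559

With cut size x, the volume is V(x) = x(17 − 2x)(8 − 2x) for 0 < x < 4.
V'(x) = 12x^2 − 100x + 136. Setting V'(x) = 0 gives x ≈ 1.7115 (the root in (0, 4)).
V''(x) = 24x − 100 is negative there, so this is the maximum; V ≈ 106.3559.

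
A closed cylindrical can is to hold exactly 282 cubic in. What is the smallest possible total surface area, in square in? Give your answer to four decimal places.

With radius r and height h, πr²h = 282 so h = 282/(πr²), and S(r) = 2πr² + 2πrh = 2πr² + 2·282/r.
S'(r) = 4πr − 2·282/r² = 0 ⇒ r³ = 282/(2π), so r ≈ 3.5538 and h = 2r ≈ 7.1075.
S''(r) = 4π + 4·282/r³ > 0, so this is the minimum; S ≈ 238.0568.

238.0568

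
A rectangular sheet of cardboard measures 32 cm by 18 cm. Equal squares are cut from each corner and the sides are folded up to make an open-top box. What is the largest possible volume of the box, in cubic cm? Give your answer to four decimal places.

964.8124

With cut size x, the volume is V(x) = x(32 − 2x)(18 − 2x) for 0 < x < 9.
V'(x) = 12x^2 − 200x + 576. Setting V'(x) = 0 gives x ≈ 3.7025 (the root in (0, 9)).
V''(x) = 24x − 200 is negative there, so this is the maximum; V ≈ 964.8124.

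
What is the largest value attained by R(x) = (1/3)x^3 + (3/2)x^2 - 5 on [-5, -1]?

Differentiating, R'(x) = x^2 + 3x; whose only zero in [-5, -1] is x = -3.
Compare values at every candidate in [-5, -1]: R(-5) = -55/6; R(-3) = -1/2; R(-1) = -23/6.
Hence the absolute maximum is -1/2 at x = -3.

-1/2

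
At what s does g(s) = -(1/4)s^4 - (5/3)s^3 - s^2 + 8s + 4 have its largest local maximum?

Critical points: g'(s) = -s^3 - 5s^2 - 2s + 8 vanishes at s = -4, -2, 1.
Since g''(s) = -3s^2 - 10s - 2, we get g''(-4) = -10 < 0 ⇒ local maximum; g''(-2) = 6 > 0 ⇒ local minimum; g''(1) = -15 < 0 ⇒ local maximum.
The largest local maximum is g(1) = 109/12.

1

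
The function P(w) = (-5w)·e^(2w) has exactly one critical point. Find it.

-1/2

P'(w) = (-5)·e^(2w) + (-5w)·2·e^(2w) = (-10w - 5)·e^(2w). Since e^(2w) > 0, the only critical point is w = -1/2.
P''(-1/2) has the same sign as -10 < 0, so this is a local maximum.
P(-1/2) = (5/2)·e^(-1) ≈ 0.9197.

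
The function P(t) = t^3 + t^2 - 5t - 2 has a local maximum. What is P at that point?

121/27

P'(t) = 3t^2 + 2t - 5. Setting P'(t) = 0 gives t ∈ {-5/3, 1}.
Second-derivative test with P''(t) = 6t + 2: P''(-5/3) = -8 < 0 ⇒ local maximum; P''(1) = 8 > 0 ⇒ local minimum.
The local maximum is P(-5/3) = 121/27.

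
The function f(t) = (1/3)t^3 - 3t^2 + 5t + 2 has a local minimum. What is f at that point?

-19/3

f'(t) = t^2 - 6t + 5 = 0 at t = 1, 5.
f''(t) = 2t - 6. f''(1) = -4 < 0 ⇒ local maximum; f''(5) = 4 > 0 ⇒ local minimum.
Thus f has its local minimum at t = 5, with value -19/3.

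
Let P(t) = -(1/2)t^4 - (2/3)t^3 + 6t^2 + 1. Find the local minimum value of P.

P'(t) = -2t^3 - 2t^2 + 12t = 0 at t = -3, 0, 2.
Second-derivative test with P''(t) = -6t^2 - 4t + 12: P''(-3) = -30 < 0 ⇒ local maximum; P''(0) = 12 > 0 ⇒ local minimum; P''(2) = -20 < 0 ⇒ local maximum.
The local minimum is P(0) = 1.

1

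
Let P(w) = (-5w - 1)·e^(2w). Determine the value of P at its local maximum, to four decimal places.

0.6165

By the product rule, P'(w) = (-10w - 7)·e^(2w). Since e^(2w) > 0, the only critical point is w = -7/10.
P''(-7/10) has the same sign as -10 < 0, so this is a local maximum.
P(-7/10) = (5/2)·e^(-7/5) ≈ 0.6165.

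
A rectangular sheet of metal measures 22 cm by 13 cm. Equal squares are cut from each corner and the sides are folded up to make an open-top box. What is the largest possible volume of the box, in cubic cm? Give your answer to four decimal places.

340.7670

With cut size x, the volume is V(x) = x(22 − 2x)(13 − 2x) for 0 < x < 6.5.
V'(x) = 12x^2 − 140x + 286. Setting V'(x) = 0 gives x ≈ 2.6405 (the root in (0, 6.5)).
V''(x) = 24x − 140 is negative there, so this is the maximum; V ≈ 340.7670.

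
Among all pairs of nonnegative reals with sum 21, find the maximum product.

441/4

With x + y = 21, the product is P(x) = x(21 − x).
P'(x) = 21 − 2x = 0 gives x = 21/2; P'' = −2 < 0, so this is the maximum.
P = 21/2·21/2 = 441/4.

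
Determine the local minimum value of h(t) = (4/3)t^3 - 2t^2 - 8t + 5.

Critical points: h'(t) = 4t^2 - 4t - 8 vanishes at t = -1, 2.
h''(t) = 8t - 4. h''(-1) = -12 < 0 ⇒ local maximum; h''(2) = 12 > 0 ⇒ local minimum.
Thus h has its local minimum at t = 2, with value -25/3.

-25/3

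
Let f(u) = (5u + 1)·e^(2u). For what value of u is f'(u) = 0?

Differentiating with the product rule gives f'(u) = (10u + 7)·e^(2u). Since e^(2u) > 0, the only critical point is u = -7/10.
f''(-7/10) has the same sign as 10 > 0, so this is a local minimum.
f(-7/10) = (-5/2)·e^(-7/5) ≈ -0.6165.

-7/10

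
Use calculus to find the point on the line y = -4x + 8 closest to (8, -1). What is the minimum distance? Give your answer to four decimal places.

Minimize D(x)^2 = (x - 8)^2 + (-4x + 9)^2.
d/dx[D^2] = 2(x - 8) + 2·(-4)·(-4x + 9) = 0 ⇒ x = 44/17.
Then y = -40/17 and the distance is √(529/17) ≈ 5.5783.

5.5783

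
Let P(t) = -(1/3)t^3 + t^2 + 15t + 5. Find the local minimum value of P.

Critical points: P'(t) = -t^2 + 2t + 15 vanishes at t = -3, 5.
P''(t) = -2t + 2. P''(-3) = 8 > 0 ⇒ local minimum; P''(5) = -8 < 0 ⇒ local maximum.
So the local minimum value is P(-3) = -22.

-22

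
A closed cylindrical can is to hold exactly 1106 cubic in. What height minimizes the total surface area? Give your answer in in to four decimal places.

11.2087

With radius r and height h, πr²h = 1106 so h = 1106/(πr²), and S(r) = 2πr² + 2πrh = 2πr² + 2·1106/r.
S'(r) = 4πr − 2·1106/r² = 0 ⇒ r³ = 1106/(2π), so r ≈ 5.6043 and h = 2r ≈ 11.2087.
S''(r) = 4π + 4·1106/r³ > 0, so this is the minimum; S ≈ 592.0403.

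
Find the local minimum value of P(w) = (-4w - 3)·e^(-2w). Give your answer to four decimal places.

-3.2974

By the product rule, P'(w) = (8w + 2)·e^(-2w). Since e^(-2w) > 0, the only critical point is w = -1/4.
P''(-1/4) has the same sign as 8 > 0, so this is a local minimum.
P(-1/4) = (-2)·e^(1/2) ≈ -3.2974.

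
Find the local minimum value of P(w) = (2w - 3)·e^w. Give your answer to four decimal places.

-3.2974

P'(w) = 2·e^w + (2w - 3)·1·e^w = (2w - 1)·e^w. Since e^w > 0, the only critical point is w = 1/2.
P''(1/2) has the same sign as 2 > 0, so this is a local minimum.
P(1/2) = (-2)·e^(1/2) ≈ -3.2974.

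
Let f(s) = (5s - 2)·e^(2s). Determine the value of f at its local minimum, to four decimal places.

By the product rule, f'(s) = (10s + 1)·e^(2s). Since e^(2s) > 0, the only critical point is s = -1/10.
f''(-1/10) has the same sign as 10 > 0, so this is a local minimum.
f(-1/10) = (-5/2)·e^(-1/5) ≈ -2.0468.

-2.0468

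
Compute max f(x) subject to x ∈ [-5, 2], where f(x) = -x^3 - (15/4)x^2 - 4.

109/4

The derivative is -3x^2 - (15/2)x, which vanishes at x = -5/2 and x = 0.
Evaluating at the critical points and endpoints: f(-5) = 109/4,  f(-5/2) = -189/16,  f(0) = -4,  f(2) = -27.
Hence the absolute maximum is 109/4 at x = -5.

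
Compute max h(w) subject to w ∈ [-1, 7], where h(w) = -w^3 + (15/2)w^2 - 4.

Differentiating, h'(w) = -3w^2 + 15w; which vanishes at w = 0 and w = 5.
Candidates: h(-1) = 9/2,  h(0) = -4,  h(5) = 117/2,  h(7) = 41/2.
Hence the absolute maximum is 117/2 at w = 5.

117/2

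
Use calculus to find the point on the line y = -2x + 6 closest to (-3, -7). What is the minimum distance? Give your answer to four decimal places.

Minimize D(x)^2 = (x + 3)^2 + (-2x + 13)^2.
d/dx[D^2] = 2(x + 3) + 2·(-2)·(-2x + 13) = 0 ⇒ x = 23/5.
Then y = -16/5 and the distance is √(361/5) ≈ 8.4971.

8.4971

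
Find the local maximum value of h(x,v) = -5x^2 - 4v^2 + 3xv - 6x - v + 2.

309/71

∂h/∂x = -10x + 3v - 6 = 0 and ∂h/∂v = 3x - 8v - 1 = 0, so (x, v) = (-51/71, -28/71).
The Hessian has h_{xx} = -10, h_{vv} = -8, h_{xv} = 3, giving D = 71 > 0 with h_{xx} < 0, so the point is a local maximum.
h(-51/71, -28/71) = 309/71.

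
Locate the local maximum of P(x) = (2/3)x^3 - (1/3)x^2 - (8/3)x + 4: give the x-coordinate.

-1

P'(x) = 2x^2 - (2/3)x - 8/3. Setting P'(x) = 0 gives x ∈ {-1, 4/3}.
P''(x) = 4x - 2/3. P''(-1) = -14/3 < 0 ⇒ local maximum; P''(4/3) = 14/3 > 0 ⇒ local minimum.
Thus P has its local maximum at x = -1, with value 17/3.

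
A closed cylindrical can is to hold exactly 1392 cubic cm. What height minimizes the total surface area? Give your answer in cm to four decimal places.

With radius r and height h, πr²h = 1392 so h = 1392/(πr²), and S(r) = 2πr² + 2πrh = 2πr² + 2·1392/r.
S'(r) = 4πr − 2·1392/r² = 0 ⇒ r³ = 1392/(2π), so r ≈ 6.0509 and h = 2r ≈ 12.1018.
S''(r) = 4π + 4·1392/r³ > 0, so this is the minimum; S ≈ 690.1456.

12.1018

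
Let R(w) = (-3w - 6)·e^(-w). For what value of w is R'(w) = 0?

R'(w) = (-3)·e^(-w) + (-3w - 6)·(-1)·e^(-w) = (3w + 3)·e^(-w). Since e^(-w) > 0, the only critical point is w = -1.
R''(-1) has the same sign as 3 > 0, so this is a local minimum.
R(-1) = (-3)·e^(1) ≈ -8.1548.

-1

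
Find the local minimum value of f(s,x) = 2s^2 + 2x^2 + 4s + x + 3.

7/8

∂f/∂s = 4s + 4 = 0 and ∂f/∂x = 4x + 1 = 0, so (s, x) = (-1, -1/4).
The Hessian has f_{ss} = 4, f_{xx} = 4, f_{sx} = 0, giving D = 16 > 0 with f_{ss} > 0, so the point is a local minimum.
f(-1, -1/4) = 7/8.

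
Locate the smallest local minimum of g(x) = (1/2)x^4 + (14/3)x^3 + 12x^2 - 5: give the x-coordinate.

Critical points: g'(x) = 2x^3 + 14x^2 + 24x vanishes at x = -4, -3, 0.
Since g''(x) = 6x^2 + 28x + 24, we get g''(-4) = 8 > 0 ⇒ local minimum; g''(-3) = -6 < 0 ⇒ local maximum; g''(0) = 24 > 0 ⇒ local minimum.
So the smallest local minimum value is g(0) = -5.

0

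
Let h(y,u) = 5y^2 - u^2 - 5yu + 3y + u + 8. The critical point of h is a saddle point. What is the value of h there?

∂h/∂y = 10y - 5u + 3 = 0 and ∂h/∂u = -5y - 2u + 1 = 0, so (y, u) = (-1/45, 5/9).
The Hessian has h_{yy} = 10, h_{uu} = -2, h_{yu} = -5, giving D = -45 < 0, so the point is a saddle point.
h(-1/45, 5/9) = 371/45.

371/45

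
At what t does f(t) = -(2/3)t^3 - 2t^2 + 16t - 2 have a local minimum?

-4

f'(t) = -2t^2 - 4t + 16 = 0 at t = -4, 2.
f''(t) = -4t - 4. f''(-4) = 12 > 0 ⇒ local minimum; f''(2) = -12 < 0 ⇒ local maximum.
Thus f has its local minimum at t = -4, with value -166/3.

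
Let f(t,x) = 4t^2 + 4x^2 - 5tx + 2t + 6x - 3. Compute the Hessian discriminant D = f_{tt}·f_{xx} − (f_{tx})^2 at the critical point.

∂f/∂t = 8t - 5x + 2 = 0 and ∂f/∂x = -5t + 8x + 6 = 0, so (t, x) = (-46/39, -58/39).
The Hessian has f_{tt} = 8, f_{xx} = 8, f_{tx} = -5, giving D = 39 > 0 with f_{tt} > 0, so the point is a local minimum.
D = (8)·(8) − (-5)^2 = 39.

39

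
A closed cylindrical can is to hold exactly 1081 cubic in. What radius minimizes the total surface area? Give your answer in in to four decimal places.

5.5618

With radius r and height h, πr²h = 1081 so h = 1081/(πr²), and S(r) = 2πr² + 2πrh = 2πr² + 2·1081/r.
S'(r) = 4πr − 2·1081/r² = 0 ⇒ r³ = 1081/(2π), so r ≈ 5.5618 and h = 2r ≈ 11.1236.
S''(r) = 4π + 4·1081/r³ > 0, so this is the minimum; S ≈ 583.0847.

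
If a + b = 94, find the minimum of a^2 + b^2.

4418

With a + b = 94, a^2 + b^2 = a^2 + (94 − a)^2.
The derivative 2a − 2(94 − a) = 4a − 188 vanishes at a = 47; second derivative 4 > 0, a minimum.
The minimum is 2·(47)^2 = 4418.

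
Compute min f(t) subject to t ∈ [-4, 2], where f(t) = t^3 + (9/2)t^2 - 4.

-4

f'(t) = 3t^2 + 9t, which vanishes at t = -3 and t = 0.
Compare values at every candidate in [-4, 2]: f(-4) = 4; f(-3) = 19/2; f(0) = -4; f(2) = 22.
The minimum over the interval is -4, attained at t = 0.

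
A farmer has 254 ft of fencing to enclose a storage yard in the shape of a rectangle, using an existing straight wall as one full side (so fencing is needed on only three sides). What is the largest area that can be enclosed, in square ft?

16129/2

Let the sides perpendicular to the wall have length x and the parallel side y, so 2x + y = 254 and the area is A = xy = x(254 − 2x).
A'(x) = 254 − 4x = 0 gives x = 127/2, and A''(x) = −4 < 0 confirms a maximum.
Then y = 254 − 2·127/2 = 127 and A = 16129/2.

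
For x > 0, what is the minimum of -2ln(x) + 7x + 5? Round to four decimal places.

9.5055

g'(x) = -2/x + 7 = 0 gives x = 2/7.
g''(x) = 2/x², which is positive for x > 0, so this is a local minimum.
g(2/7) = -2·ln(2/7) + 2 + 5 ≈ 9.5055.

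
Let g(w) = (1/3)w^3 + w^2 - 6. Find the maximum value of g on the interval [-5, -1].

The derivative is w^2 + 2w, whose only zero in [-5, -1] is w = -2.
Evaluating at the critical points and endpoints: g(-5) = -68/3, g(-2) = -14/3, g(-1) = -16/3.
The maximum over the interval is -14/3, attained at w = -2.

-14/3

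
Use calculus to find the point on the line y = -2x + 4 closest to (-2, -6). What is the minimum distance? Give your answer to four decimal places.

Minimize D(x)^2 = (x + 2)^2 + (-2x + 10)^2.
d/dx[D^2] = 2(x + 2) + 2·(-2)·(-2x + 10) = 0 ⇒ x = 18/5.
Then y = -16/5 and the distance is √(196/5) ≈ 6.2610.

6.2610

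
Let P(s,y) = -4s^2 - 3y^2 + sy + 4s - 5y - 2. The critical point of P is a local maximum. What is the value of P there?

∂P/∂s = -8s + y + 4 = 0 and ∂P/∂y = s - 6y - 5 = 0, so (s, y) = (19/47, -36/47).
The Hessian has P_{ss} = -8, P_{yy} = -6, P_{sy} = 1, giving D = 47 > 0 with P_{ss} < 0, so the point is a local maximum.
P(19/47, -36/47) = 34/47.

34/47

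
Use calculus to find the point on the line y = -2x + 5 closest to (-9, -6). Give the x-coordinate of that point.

13/5

Minimize D(x)^2 = (x + 9)^2 + (-2x + 11)^2.
d/dx[D^2] = 2(x + 9) + 2·(-2)·(-2x + 11) = 0 ⇒ x = 13/5.
Then y = -1/5 and the distance is √(841/5) ≈ 12.9692.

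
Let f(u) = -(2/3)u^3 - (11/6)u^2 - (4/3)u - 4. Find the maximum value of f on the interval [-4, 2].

44/3

Differentiating, f'(u) = -2u^2 - (11/3)u - 4/3; which vanishes at u = -4/3 and u = -1/2.
Compare values at every candidate in [-4, 2]: f(-4) = 44/3, f(-4/3) = -316/81, f(-1/2) = -89/24, f(2) = -58/3.
So the maximum is f(-4) = 44/3.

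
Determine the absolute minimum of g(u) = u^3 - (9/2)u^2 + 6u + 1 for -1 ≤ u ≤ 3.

-21/2

g'(u) = 3u^2 - 9u + 6, which vanishes at u = 1 and u = 2.
Evaluating at the critical points and endpoints: g(-1) = -21/2, g(1) = 7/2, g(2) = 3, g(3) = 11/2.
The minimum over the interval is -21/2, attained at u = -1.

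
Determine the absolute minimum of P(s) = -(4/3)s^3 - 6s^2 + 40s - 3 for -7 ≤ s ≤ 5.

-559/3

P'(s) = -4s^2 - 12s + 40, which vanishes at s = -5 and s = 2.
Compare values at every candidate in [-7, 5]: P(-7) = -359/3, P(-5) = -559/3, P(2) = 127/3, P(5) = -359/3.
So the minimum is P(-5) = -559/3.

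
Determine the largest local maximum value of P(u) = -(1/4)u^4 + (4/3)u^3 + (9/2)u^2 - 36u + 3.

381/4

P'(u) = -u^3 + 4u^2 + 9u - 36. Setting P'(u) = 0 gives u ∈ {-3, 3, 4}.
Second-derivative test with P''(u) = -3u^2 + 8u + 9: P''(-3) = -42 < 0 ⇒ local maximum; P''(3) = 6 > 0 ⇒ local minimum; P''(4) = -7 < 0 ⇒ local maximum.
So the largest local maximum value is P(-3) = 381/4.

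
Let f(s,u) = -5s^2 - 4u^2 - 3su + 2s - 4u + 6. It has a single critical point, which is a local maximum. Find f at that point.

546/71

∂f/∂s = -10s - 3u + 2 = 0 and ∂f/∂u = -3s - 8u - 4 = 0, so (s, u) = (28/71, -46/71).
The Hessian has f_{ss} = -10, f_{uu} = -8, f_{su} = -3, giving D = 71 > 0 with f_{ss} < 0, so the point is a local maximum.
f(28/71, -46/71) = 546/71.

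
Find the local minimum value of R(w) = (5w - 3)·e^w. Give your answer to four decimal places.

-3.3516

By the product rule, R'(w) = (5w + 2)·e^w. Since e^w > 0, the only critical point is w = -2/5.
R''(-2/5) has the same sign as 5 > 0, so this is a local minimum.
R(-2/5) = (-5)·e^(-2/5) ≈ -3.3516.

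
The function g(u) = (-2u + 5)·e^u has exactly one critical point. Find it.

3/2

g'(u) = (-2)·e^u + (-2u + 5)·1·e^u = (-2u + 3)·e^u. Since e^u > 0, the only critical point is u = 3/2.
g''(3/2) has the same sign as -2 < 0, so this is a local maximum.
g(3/2) = (2)·e^(3/2) ≈ 8.9634.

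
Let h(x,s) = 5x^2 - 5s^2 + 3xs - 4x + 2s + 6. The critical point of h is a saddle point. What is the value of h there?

618/109

∂h/∂x = 10x + 3s - 4 = 0 and ∂h/∂s = 3x - 10s + 2 = 0, so (x, s) = (34/109, 32/109).
The Hessian has h_{xx} = 10, h_{ss} = -10, h_{xs} = 3, giving D = -109 < 0, so the point is a saddle point.
h(34/109, 32/109) = 618/109.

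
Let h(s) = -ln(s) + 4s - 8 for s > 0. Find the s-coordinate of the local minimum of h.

h'(s) = -1/s + 4 = 0 gives s = 1/4.
h''(s) = 1/s², which is positive for s > 0, so this is a local minimum.
h(1/4) = -1·ln(1/4) + 1 - 8 ≈ -5.6137.

1/4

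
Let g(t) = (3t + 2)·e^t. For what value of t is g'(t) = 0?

-5/3

Differentiating with the product rule gives g'(t) = (3t + 5)·e^t. Since e^t > 0, the only critical point is t = -5/3.
g''(-5/3) has the same sign as 3 > 0, so this is a local minimum.
g(-5/3) = (-3)·e^(-5/3) ≈ -0.5666.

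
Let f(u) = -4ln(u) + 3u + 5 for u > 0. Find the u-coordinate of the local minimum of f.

4/3

f'(u) = -4/u + 3 = 0 gives u = 4/3.
f''(u) = 4/u², which is positive for u > 0, so this is a local minimum.
f(4/3) = -4·ln(4/3) + 4 + 5 ≈ 7.8493.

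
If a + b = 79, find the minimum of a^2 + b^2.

With a + b = 79, a^2 + b^2 = a^2 + (79 − a)^2.
The derivative 2a − 2(79 − a) = 4a − 158 vanishes at a = 79/2; second derivative 4 > 0, a minimum.
The minimum is 2·(79/2)^2 = 6241/2.

6241/2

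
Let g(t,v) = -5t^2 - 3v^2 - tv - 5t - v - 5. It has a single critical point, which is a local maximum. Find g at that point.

∂g/∂t = -10t - v - 5 = 0 and ∂g/∂v = -t - 6v - 1 = 0, so (t, v) = (-29/59, -5/59).
The Hessian has g_{tt} = -10, g_{vv} = -6, g_{tv} = -1, giving D = 59 > 0 with g_{tt} < 0, so the point is a local maximum.
g(-29/59, -5/59) = -220/59.

-220/59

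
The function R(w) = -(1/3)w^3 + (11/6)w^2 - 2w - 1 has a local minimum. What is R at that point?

Critical points: R'(w) = -w^2 + (11/3)w - 2 vanishes at w = 2/3, 3.
Second-derivative test with R''(w) = -2w + 11/3: R''(2/3) = 7/3 > 0 ⇒ local minimum; R''(3) = -7/3 < 0 ⇒ local maximum.
The local minimum is R(2/3) = -131/81.

-131/81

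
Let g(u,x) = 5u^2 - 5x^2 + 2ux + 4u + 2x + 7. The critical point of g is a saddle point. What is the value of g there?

163/26

∂g/∂u = 10u + 2x + 4 = 0 and ∂g/∂x = 2u - 10x + 2 = 0, so (u, x) = (-11/26, 3/26).
The Hessian has g_{uu} = 10, g_{xx} = -10, g_{ux} = 2, giving D = -104 < 0, so the point is a saddle point.
g(-11/26, 3/26) = 163/26.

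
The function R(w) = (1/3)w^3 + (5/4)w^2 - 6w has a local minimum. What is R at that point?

-81/16

Critical points: R'(w) = w^2 + (5/2)w - 6 vanishes at w = -4, 3/2.
Second-derivative test with R''(w) = 2w + 5/2: R''(-4) = -11/2 < 0 ⇒ local maximum; R''(3/2) = 11/2 > 0 ⇒ local minimum.
Thus R has its local minimum at w = 3/2, with value -81/16.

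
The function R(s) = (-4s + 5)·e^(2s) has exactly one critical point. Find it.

Differentiating with the product rule gives R'(s) = (-8s + 6)·e^(2s). Since e^(2s) > 0, the only critical point is s = 3/4.
R''(3/4) has the same sign as -8 < 0, so this is a local maximum.
R(3/4) = (2)·e^(3/2) ≈ 8.9634.

3/4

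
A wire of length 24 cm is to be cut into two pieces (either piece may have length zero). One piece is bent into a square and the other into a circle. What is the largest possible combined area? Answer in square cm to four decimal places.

Let x be the length used for the square. Square side x/4; circle radius (24−x)/(2π).
A(x) = (x/4)² + π·((24−x)/(2π))² = x²/16 + (24−x)²/(4π) for 0 ≤ x ≤ 24. A'(x) = x/8 − (24−x)/(2π) = 0 gives x = 4·24/(π+4) ≈ 13.4424.
A'' > 0, so the interior critical point is a minimum; the maximum is at an endpoint. A(0) = 45.8366 and A(24) = 36.0000, so the largest area is 45.8366.

45.8366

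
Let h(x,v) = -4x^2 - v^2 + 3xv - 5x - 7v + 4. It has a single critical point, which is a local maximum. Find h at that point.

354/7

∂h/∂x = -8x + 3v - 5 = 0 and ∂h/∂v = 3x - 2v - 7 = 0, so (x, v) = (-31/7, -71/7).
The Hessian has h_{xx} = -8, h_{vv} = -2, h_{xv} = 3, giving D = 7 > 0 with h_{xx} < 0, so the point is a local maximum.
h(-31/7, -71/7) = 354/7.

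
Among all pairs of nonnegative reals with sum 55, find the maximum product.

3025/4

With x + y = 55, the product is P(x) = x(55 − x).
P'(x) = 55 − 2x = 0 gives x = 55/2; P'' = −2 < 0, so this is the maximum.
P = 55/2·55/2 = 3025/4.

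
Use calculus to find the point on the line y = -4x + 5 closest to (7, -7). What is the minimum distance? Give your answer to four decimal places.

Minimize D(x)^2 = (x - 7)^2 + (-4x + 12)^2.
d/dx[D^2] = 2(x - 7) + 2·(-4)·(-4x + 12) = 0 ⇒ x = 55/17.
Then y = -135/17 and the distance is √(256/17) ≈ 3.8806.

3.8806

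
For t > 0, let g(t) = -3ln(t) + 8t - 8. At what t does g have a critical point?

g'(t) = -3/t + 8 = 0 gives t = 3/8.
g''(t) = 3/t², which is positive for t > 0, so this is a local minimum.
g(3/8) = -3·ln(3/8) + 3 - 8 ≈ -2.0575.

3/8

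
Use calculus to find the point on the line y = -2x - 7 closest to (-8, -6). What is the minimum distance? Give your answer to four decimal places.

Minimize D(x)^2 = (x + 8)^2 + (-2x - 1)^2.
d/dx[D^2] = 2(x + 8) + 2·(-2)·(-2x - 1) = 0 ⇒ x = -2.
Then y = -3 and the distance is √(45) ≈ 6.7082.

6.7082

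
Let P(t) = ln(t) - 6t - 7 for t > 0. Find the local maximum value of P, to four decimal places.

P'(t) = 1/t − 6 = 0 gives t = 1/6.
P''(t) = -1/t², which is negative for t > 0, so this is a local maximum.
P(1/6) = 1·ln(1/6) - 1 - 7 ≈ -9.7918.

-9.7918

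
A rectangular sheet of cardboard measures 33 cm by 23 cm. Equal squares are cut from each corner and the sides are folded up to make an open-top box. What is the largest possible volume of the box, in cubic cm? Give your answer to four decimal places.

1512.1546

With cut size x, the volume is V(x) = x(33 − 2x)(23 − 2x) for 0 < x < 11.5.
V'(x) = 12x^2 − 224x + 759. Setting V'(x) = 0 gives x ≈ 4.4485 (the root in (0, 11.5)).
V''(x) = 24x − 224 is negative there, so this is the maximum; V ≈ 1512.1546.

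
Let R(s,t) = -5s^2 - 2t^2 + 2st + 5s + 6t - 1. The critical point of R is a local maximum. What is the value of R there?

∂R/∂s = -10s + 2t + 5 = 0 and ∂R/∂t = 2s - 4t + 6 = 0, so (s, t) = (8/9, 35/18).
The Hessian has R_{ss} = -10, R_{tt} = -4, R_{st} = 2, giving D = 36 > 0 with R_{ss} < 0, so the point is a local maximum.
R(8/9, 35/18) = 127/18.

127/18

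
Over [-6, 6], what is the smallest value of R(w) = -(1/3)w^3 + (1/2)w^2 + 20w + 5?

-137/3

R'(w) = -w^2 + w + 20, which vanishes at w = -4 and w = 5.
Evaluating at the critical points and endpoints: R(-6) = -25, R(-4) = -137/3, R(5) = 455/6, R(6) = 71.
So the minimum is R(-4) = -137/3.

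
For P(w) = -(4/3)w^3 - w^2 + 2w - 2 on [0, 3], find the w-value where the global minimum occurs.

3

P'(w) = -4w^2 - 2w + 2, whose only zero in [0, 3] is w = 1/2.
Compare values at every candidate in [0, 3]: P(0) = -2; P(1/2) = -17/12; P(3) = -41.
The minimum over the interval is -41, attained at w = 3.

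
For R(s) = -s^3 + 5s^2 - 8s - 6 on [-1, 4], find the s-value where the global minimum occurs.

4

Differentiating, R'(s) = -3s^2 + 10s - 8; which vanishes at s = 4/3 and s = 2.
Compare values at every candidate in [-1, 4]: R(-1) = 8,  R(4/3) = -274/27,  R(2) = -10,  R(4) = -22.
So the minimum is R(4) = -22.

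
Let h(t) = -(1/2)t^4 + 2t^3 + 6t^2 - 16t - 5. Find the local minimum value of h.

-27/2

h'(t) = -2t^3 + 6t^2 + 12t - 16. Setting h'(t) = 0 gives t ∈ {-2, 1, 4}.
h''(t) = -6t^2 + 12t + 12. h''(-2) = -36 < 0 ⇒ local maximum; h''(1) = 18 > 0 ⇒ local minimum; h''(4) = -36 < 0 ⇒ local maximum.
So the local minimum value is h(1) = -27/2.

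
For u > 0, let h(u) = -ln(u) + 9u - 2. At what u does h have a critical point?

h'(u) = -1/u + 9 = 0 gives u = 1/9.
h''(u) = 1/u², which is positive for u > 0, so this is a local minimum.
h(1/9) = -1·ln(1/9) + 1 - 2 ≈ 1.1972.

1/9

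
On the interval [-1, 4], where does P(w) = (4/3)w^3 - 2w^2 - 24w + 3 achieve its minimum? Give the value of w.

P'(w) = 4w^2 - 4w - 24, whose only zero in [-1, 4] is w = 3.
Candidates: P(-1) = 71/3; P(3) = -51; P(4) = -119/3.
Hence the absolute minimum is -51 at w = 3.

3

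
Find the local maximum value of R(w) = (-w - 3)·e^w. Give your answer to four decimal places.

Differentiating with the product rule gives R'(w) = (-w - 4)·e^w. Since e^w > 0, the only critical point is w = -4.
R''(-4) has the same sign as -1 < 0, so this is a local maximum.
R(-4) = (1)·e^(-4) ≈ 0.0183.

0.0183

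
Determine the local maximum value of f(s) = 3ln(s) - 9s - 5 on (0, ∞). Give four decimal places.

f'(s) = 3/s − 9 = 0 gives s = 1/3.
f''(s) = -3/s², which is negative for s > 0, so this is a local maximum.
f(1/3) = 3·ln(1/3) - 3 - 5 ≈ -11.2958.

-11.2958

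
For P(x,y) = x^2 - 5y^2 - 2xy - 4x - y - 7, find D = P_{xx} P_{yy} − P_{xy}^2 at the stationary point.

-24

∂P/∂x = 2x - 2y - 4 = 0 and ∂P/∂y = -2x - 10y - 1 = 0, so (x, y) = (19/12, -5/12).
The Hessian has P_{xx} = 2, P_{yy} = -10, P_{xy} = -2, giving D = -24 < 0, so the point is a saddle point.
D = (2)·(-10) − (-2)^2 = -24.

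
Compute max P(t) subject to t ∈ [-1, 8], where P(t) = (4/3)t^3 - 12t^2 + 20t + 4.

The derivative is 4t^2 - 24t + 20, which vanishes at t = 1 and t = 5.
Compare values at every candidate in [-1, 8]: P(-1) = -88/3,  P(1) = 40/3,  P(5) = -88/3,  P(8) = 236/3.
So the maximum is P(8) = 236/3.

236/3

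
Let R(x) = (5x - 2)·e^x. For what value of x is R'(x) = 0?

-3/5

By the product rule, R'(x) = (5x + 3)·e^x. Since e^x > 0, the only critical point is x = -3/5.
R''(-3/5) has the same sign as 5 > 0, so this is a local minimum.
R(-3/5) = (-5)·e^(-3/5) ≈ -2.7441.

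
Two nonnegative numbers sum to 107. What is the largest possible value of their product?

11449/4

With x + y = 107, the product is P(x) = x(107 − x).
P'(x) = 107 − 2x = 0 gives x = 107/2; P'' = −2 < 0, so this is the maximum.
P = 107/2·107/2 = 11449/4.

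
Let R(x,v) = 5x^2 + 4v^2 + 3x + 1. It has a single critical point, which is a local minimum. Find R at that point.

∂R/∂x = 10x + 3 = 0 and ∂R/∂v = 8v = 0, so (x, v) = (-3/10, 0).
The Hessian has R_{xx} = 10, R_{vv} = 8, R_{xv} = 0, giving D = 80 > 0 with R_{xx} > 0, so the point is a local minimum.
R(-3/10, 0) = 11/20.

11/20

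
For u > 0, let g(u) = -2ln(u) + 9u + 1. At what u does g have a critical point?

g'(u) = -2/u + 9 = 0 gives u = 2/9.
g''(u) = 2/u², which is positive for u > 0, so this is a local minimum.
g(2/9) = -2·ln(2/9) + 2 + 1 ≈ 6.0082.

2/9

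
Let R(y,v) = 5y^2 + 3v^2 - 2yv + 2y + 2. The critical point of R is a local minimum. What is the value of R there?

25/14

∂R/∂y = 10y - 2v + 2 = 0 and ∂R/∂v = -2y + 6v = 0, so (y, v) = (-3/14, -1/14).
The Hessian has R_{yy} = 10, R_{vv} = 6, R_{yv} = -2, giving D = 56 > 0 with R_{yy} > 0, so the point is a local minimum.
R(-3/14, -1/14) = 25/14.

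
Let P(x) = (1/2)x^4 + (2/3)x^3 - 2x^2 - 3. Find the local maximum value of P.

-3

P'(x) = 2x^3 + 2x^2 - 4x = 0 at x = -2, 0, 1.
Since P''(x) = 6x^2 + 4x - 4, we get P''(-2) = 12 > 0 ⇒ local minimum; P''(0) = -4 < 0 ⇒ local maximum; P''(1) = 6 > 0 ⇒ local minimum.
Thus P has its local maximum at x = 0, with value -3.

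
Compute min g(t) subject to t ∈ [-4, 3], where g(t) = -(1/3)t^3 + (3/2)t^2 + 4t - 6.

-49/6

The derivative is -t^2 + 3t + 4, whose only zero in [-4, 3] is t = -1.
Evaluating at the critical points and endpoints: g(-4) = 70/3; g(-1) = -49/6; g(3) = 21/2.
Hence the absolute minimum is -49/6 at t = -1.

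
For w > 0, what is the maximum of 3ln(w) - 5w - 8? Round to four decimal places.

f'(w) = 3/w − 5 = 0 gives w = 3/5.
f''(w) = -3/w², which is negative for w > 0, so this is a local maximum.
f(3/5) = 3·ln(3/5) - 3 - 8 ≈ -12.5325.

-12.5325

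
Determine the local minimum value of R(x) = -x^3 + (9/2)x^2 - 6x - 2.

R'(x) = -3x^2 + 9x - 6 = 0 at x = 1, 2.
Second-derivative test with R''(x) = -6x + 9: R''(1) = 3 > 0 ⇒ local minimum; R''(2) = -3 < 0 ⇒ local maximum.
Thus R has its local minimum at x = 1, with value -9/2.

-9/2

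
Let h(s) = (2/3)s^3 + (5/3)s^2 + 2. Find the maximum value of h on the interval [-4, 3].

35

The derivative is 2s^2 + (10/3)s, which vanishes at s = -5/3 and s = 0.
Compare values at every candidate in [-4, 3]: h(-4) = -14, h(-5/3) = 287/81, h(0) = 2, h(3) = 35.
Hence the absolute maximum is 35 at s = 3.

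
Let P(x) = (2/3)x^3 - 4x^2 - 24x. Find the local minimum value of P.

-144

P'(x) = 2x^2 - 8x - 24. Setting P'(x) = 0 gives x ∈ {-2, 6}.
P''(x) = 4x - 8. P''(-2) = -16 < 0 ⇒ local maximum; P''(6) = 16 > 0 ⇒ local minimum.
The local minimum is P(6) = -144.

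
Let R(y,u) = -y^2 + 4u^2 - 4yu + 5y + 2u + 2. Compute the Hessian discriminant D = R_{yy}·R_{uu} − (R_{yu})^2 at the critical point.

∂R/∂y = -2y - 4u + 5 = 0 and ∂R/∂u = -4y + 8u + 2 = 0, so (y, u) = (3/2, 1/2).
The Hessian has R_{yy} = -2, R_{uu} = 8, R_{yu} = -4, giving D = -32 < 0, so the point is a saddle point.
D = (-2)·(8) − (-4)^2 = -32.

-32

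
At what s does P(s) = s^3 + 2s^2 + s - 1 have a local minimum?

-1/3

Critical points: P'(s) = 3s^2 + 4s + 1 vanishes at s = -1, -1/3.
Second-derivative test with P''(s) = 6s + 4: P''(-1) = -2 < 0 ⇒ local maximum; P''(-1/3) = 2 > 0 ⇒ local minimum.
So the local minimum value is P(-1/3) = -31/27.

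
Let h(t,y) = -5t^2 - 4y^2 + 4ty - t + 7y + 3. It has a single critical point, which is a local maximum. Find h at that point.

413/64

∂h/∂t = -10t + 4y - 1 = 0 and ∂h/∂y = 4t - 8y + 7 = 0, so (t, y) = (5/16, 33/32).
The Hessian has h_{tt} = -10, h_{yy} = -8, h_{ty} = 4, giving D = 64 > 0 with h_{tt} < 0, so the point is a local maximum.
h(5/16, 33/32) = 413/64.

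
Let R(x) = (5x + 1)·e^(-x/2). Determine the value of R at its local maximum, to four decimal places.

R'(x) = 5·e^(-x/2) + (5x + 1)·(-1/2)·e^(-x/2) = (-(5/2)x + 9/2)·e^(-x/2). Since e^(-x/2) > 0, the only critical point is x = 9/5.
R''(9/5) has the same sign as -5/2 < 0, so this is a local maximum.
R(9/5) = (10)·e^(-9/10) ≈ 4.0657.

4.0657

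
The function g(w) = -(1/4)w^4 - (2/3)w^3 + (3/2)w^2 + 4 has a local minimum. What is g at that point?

4

g'(w) = -w^3 - 2w^2 + 3w. Setting g'(w) = 0 gives w ∈ {-3, 0, 1}.
g''(w) = -3w^2 - 4w + 3. g''(-3) = -12 < 0 ⇒ local maximum; g''(0) = 3 > 0 ⇒ local minimum; g''(1) = -4 < 0 ⇒ local maximum.
Thus g has its local minimum at w = 0, with value 4.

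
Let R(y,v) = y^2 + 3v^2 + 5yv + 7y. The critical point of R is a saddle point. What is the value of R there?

147/13

∂R/∂y = 2y + 5v + 7 = 0 and ∂R/∂v = 5y + 6v = 0, so (y, v) = (42/13, -35/13).
The Hessian has R_{yy} = 2, R_{vv} = 6, R_{yv} = 5, giving D = -13 < 0, so the point is a saddle point.
R(42/13, -35/13) = 147/13.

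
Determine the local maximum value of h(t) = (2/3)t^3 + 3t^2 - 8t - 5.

97/3

h'(t) = 2t^2 + 6t - 8 = 0 at t = -4, 1.
Second-derivative test with h''(t) = 4t + 6: h''(-4) = -10 < 0 ⇒ local maximum; h''(1) = 10 > 0 ⇒ local minimum.
So the local maximum value is h(-4) = 97/3.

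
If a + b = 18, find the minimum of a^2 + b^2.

162

With a + b = 18, a^2 + b^2 = a^2 + (18 − a)^2.
The derivative 2a − 2(18 − a) = 4a − 36 vanishes at a = 9; second derivative 4 > 0, a minimum.
The minimum is 2·(9)^2 = 162.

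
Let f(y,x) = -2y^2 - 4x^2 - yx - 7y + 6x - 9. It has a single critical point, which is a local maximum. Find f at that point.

1

∂f/∂y = -4y - x - 7 = 0 and ∂f/∂x = -y - 8x + 6 = 0, so (y, x) = (-2, 1).
The Hessian has f_{yy} = -4, f_{xx} = -8, f_{yx} = -1, giving D = 31 > 0 with f_{yy} < 0, so the point is a local maximum.
f(-2, 1) = 1.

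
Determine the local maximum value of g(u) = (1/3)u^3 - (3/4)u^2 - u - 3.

-131/48

g'(u) = u^2 - (3/2)u - 1 = 0 at u = -1/2, 2.
Second-derivative test with g''(u) = 2u - 3/2: g''(-1/2) = -5/2 < 0 ⇒ local maximum; g''(2) = 5/2 > 0 ⇒ local minimum.
So the local maximum value is g(-1/2) = -131/48.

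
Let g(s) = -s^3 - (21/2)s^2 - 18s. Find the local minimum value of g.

-54

g'(s) = -3s^2 - 21s - 18 = 0 at s = -6, -1.
Since g''(s) = -6s - 21, we get g''(-6) = 15 > 0 ⇒ local minimum; g''(-1) = -15 < 0 ⇒ local maximum.
Thus g has its local minimum at s = -6, with value -54.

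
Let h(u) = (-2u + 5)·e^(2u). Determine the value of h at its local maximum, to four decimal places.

54.5982

Differentiating with the product rule gives h'(u) = (-4u + 8)·e^(2u). Since e^(2u) > 0, the only critical point is u = 2.
h''(2) has the same sign as -4 < 0, so this is a local maximum.
h(2) = (1)·e^(4) ≈ 54.5982.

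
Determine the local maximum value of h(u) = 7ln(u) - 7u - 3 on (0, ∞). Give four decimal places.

h'(u) = 7/u − 7 = 0 gives u = 1.
h''(u) = -7/u², which is negative for u > 0, so this is a local maximum.
h(1) = 7·ln(1) - 7 - 3 ≈ -10.0000.

-10.0000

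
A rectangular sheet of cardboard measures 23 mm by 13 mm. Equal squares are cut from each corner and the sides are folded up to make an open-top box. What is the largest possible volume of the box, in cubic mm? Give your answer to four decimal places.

With cut size x, the volume is V(x) = x(23 − 2x)(13 − 2x) for 0 < x < 6.5.
V'(x) = 12x^2 − 144x + 299. Setting V'(x) = 0 gives x ≈ 2.6708 (the root in (0, 6.5)).
V''(x) = 24x − 144 is negative there, so this is the maximum; V ≈ 361.1859.

361.1859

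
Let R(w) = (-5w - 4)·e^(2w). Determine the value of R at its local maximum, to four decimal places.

R'(w) = (-5)·e^(2w) + (-5w - 4)·2·e^(2w) = (-10w - 13)·e^(2w). Since e^(2w) > 0, the only critical point is w = -13/10.
R''(-13/10) has the same sign as -10 < 0, so this is a local maximum.
R(-13/10) = (5/2)·e^(-13/5) ≈ 0.1857.

0.1857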